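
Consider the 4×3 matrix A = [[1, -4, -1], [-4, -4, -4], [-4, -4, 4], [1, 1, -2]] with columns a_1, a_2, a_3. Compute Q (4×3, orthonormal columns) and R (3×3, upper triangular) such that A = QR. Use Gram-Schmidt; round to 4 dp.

Q = [[0.1715, -0.9852, 0.0000], [-0.6860, -0.1194, -0.7083], [-0.6860, -0.1194, 0.6273], [0.1715, 0.0299, -0.3238]], R = [[5.8310, 4.9735, -0.5145], [0.0000, 4.9259, 0.9255], [0.0000, 0.0000, 5.9899]]

a_1 = (1, -4, -4, 1); ‖a_1‖ = 5.8310, so q_1 = (0.1715, -0.6860, -0.6860, 0.1715).
q_1·a_2 = 0.1715·(-4) + (-0.6860)·(-4) + (-0.6860)·(-4) + 0.1715·1 = 4.9735.
u_2 = a_2 − 4.9735·q_1 = (-4.8529, -0.5882, -0.5882, 0.1471).
‖u_2‖ = 4.9259, so q_2 = (-0.9852, -0.1194, -0.1194, 0.0299).
q_1·a_3 = 0.1715·(-1) + (-0.6860)·(-4) + (-0.6860)·4 + 0.1715·(-2) = -0.5145; q_2·a_3 = (-0.9852)·(-1) + (-0.1194)·(-4) + (-0.1194)·4 + 0.0299·(-2) = 0.9255.
u_3 = a_3 + 0.5145·q_1 − 0.9255·q_2 = (0.0000, -4.2424, 3.7576, -1.9394).
‖u_3‖ = 5.9899, so q_3 = (0.0000, -0.7083, 0.6273, -0.3238).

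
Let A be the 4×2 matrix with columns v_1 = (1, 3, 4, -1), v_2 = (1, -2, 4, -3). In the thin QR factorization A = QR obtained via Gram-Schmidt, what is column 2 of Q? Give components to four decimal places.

v_1 = (1, 3, 4, -1); ‖v_1‖ = 5.1962, so e_1 = (0.1925, 0.5774, 0.7698, -0.1925).
e_1·v_2 = 0.1925·1 + 0.5774·(-2) + 0.7698·4 + (-0.1925)·(-3) = 2.6943.
u_2 = v_2 − 2.6943·e_1 = (0.4815, -3.5556, 1.9259, -2.4815).
‖u_2‖ = 4.7687, so e_2 = (0.1010, -0.7456, 0.4039, -0.5204).

e_2 = (0.1010, -0.7456, 0.4039, -0.5204)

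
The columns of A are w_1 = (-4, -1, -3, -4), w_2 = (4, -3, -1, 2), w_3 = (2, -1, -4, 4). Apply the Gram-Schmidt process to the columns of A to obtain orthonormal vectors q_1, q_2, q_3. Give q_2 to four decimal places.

q_2 = (0.4842, -0.7263, -0.4842, 0.0605)

w_1 = (-4, -1, -3, -4); ‖w_1‖ = 6.4807, so q_1 = (-0.6172, -0.1543, -0.4629, -0.6172).
q_1·w_2 = (-0.6172)·4 + (-0.1543)·(-3) + (-0.4629)·(-1) + (-0.6172)·2 = -2.7775.
u_2 = w_2 + 2.7775·q_1 = (2.2857, -3.4286, -2.2857, 0.2857).
‖u_2‖ = 4.7208, so q_2 = (0.4842, -0.7263, -0.4842, 0.0605).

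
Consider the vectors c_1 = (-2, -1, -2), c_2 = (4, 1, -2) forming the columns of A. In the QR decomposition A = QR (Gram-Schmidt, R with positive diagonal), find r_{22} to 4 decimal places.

q_1 = c_1/‖c_1‖ = (-2, -1, -2)/3.0000 = (-0.6667, -0.3333, -0.6667).
r_{12} = q_1·c_2 = -1.6667.
u_2 = c_2 + 1.6667·q_1 = (2.8889, 0.4444, -3.1111).
r_{22} = ‖u_2‖ = 4.2687.

r_{22} = 4.2687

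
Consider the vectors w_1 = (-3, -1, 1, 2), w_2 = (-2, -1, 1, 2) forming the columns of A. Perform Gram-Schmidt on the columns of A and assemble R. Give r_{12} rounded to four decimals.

w_1 = (-3, -1, 1, 2); ‖w_1‖ = 3.8730, so e_1 = (-0.7746, -0.2582, 0.2582, 0.5164).
r_{12} = e_1·w_2 = 3.0984.

r_{12} = 3.0984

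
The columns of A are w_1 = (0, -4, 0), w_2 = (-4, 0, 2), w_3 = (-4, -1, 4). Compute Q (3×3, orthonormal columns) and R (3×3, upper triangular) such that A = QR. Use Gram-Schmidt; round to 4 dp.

w_1 = (0, -4, 0); ‖w_1‖ = 4.0000, so e_1 = (0.0000, -1.0000, 0.0000).
e_1·w_2 = 0.0000·(-4) + (-1.0000)·0 + 0.0000·2 = 0.0000.
u_2 = w_2 + 0.0000·e_1 = (-4.0000, 0.0000, 2.0000).
‖u_2‖ = 4.4721, so e_2 = (-0.8944, 0.0000, 0.4472).
e_1·w_3 = 0.0000·(-4) + (-1.0000)·(-1) + 0.0000·4 = 1.0000; e_2·w_3 = (-0.8944)·(-4) + 0.0000·(-1) + 0.4472·4 = 5.3666.
u_3 = w_3 − 1.0000·e_1 − 5.3666·e_2 = (0.8000, 0.0000, 1.6000).
‖u_3‖ = 1.7889, so e_3 = (0.4472, 0.0000, 0.8944).

Q = [[0.0000, -0.8944, 0.4472], [-1.0000, 0.0000, 0.0000], [0.0000, 0.4472, 0.8944]], R = [[4.0000, 0.0000, 1.0000], [0.0000, 4.4721, 5.3666], [0.0000, 0.0000, 1.7889]]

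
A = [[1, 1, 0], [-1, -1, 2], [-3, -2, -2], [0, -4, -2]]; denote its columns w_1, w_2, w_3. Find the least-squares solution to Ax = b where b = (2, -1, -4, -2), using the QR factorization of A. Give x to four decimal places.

x = (0.9940, 0.4411, 0.1344)

w_1 = (1, -1, -3, 0); ‖w_1‖ = 3.3166, so q_1 = (0.3015, -0.3015, -0.9045, 0.0000).
q_1·w_2 = 0.3015·1 + (-0.3015)·(-1) + (-0.9045)·(-2) + 0.0000·(-4) = 2.4121.
u_2 = w_2 − 2.4121·q_1 = (0.2727, -0.2727, 0.1818, -4.0000).
‖u_2‖ = 4.0227, so q_2 = (0.0678, -0.0678, 0.0452, -0.9944).
q_1·w_3 = 0.3015·0 + (-0.3015)·2 + (-0.9045)·(-2) + 0.0000·(-2) = 1.2060; q_2·w_3 = 0.0678·0 + (-0.0678)·2 + 0.0452·(-2) + (-0.9944)·(-2) = 1.7627.
u_3 = w_3 − 1.2060·q_1 − 1.7627·q_2 = (-0.4831, 2.4831, -0.9888, -0.2472).
‖u_3‖ = 2.7273, so q_3 = (-0.1772, 0.9105, -0.3625, -0.0906).
Qᵀb = (4.5227, 2.0113, 0.3667).
Back-substitute: x_3 = 0.3667/2.7273 = 0.1344.
x_2 = (2.0113 − 1.7627·0.1344)/4.0227 = 0.4411.
x_1 = (4.5227 − 2.4121·0.4411 − 1.2060·0.1344)/3.3166 = 0.9940.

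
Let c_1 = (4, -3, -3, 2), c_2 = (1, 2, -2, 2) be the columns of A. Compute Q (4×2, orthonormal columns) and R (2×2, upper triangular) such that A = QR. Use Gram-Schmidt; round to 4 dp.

c_1 = (4, -3, -3, 2); ‖c_1‖ = 6.1644, so e_1 = (0.6489, -0.4867, -0.4867, 0.3244).
e_1·c_2 = 0.6489·1 + (-0.4867)·2 + (-0.4867)·(-2) + 0.3244·2 = 1.2978.
u_2 = c_2 − 1.2978·e_1 = (0.1579, 2.6316, -1.3684, 1.5789).
‖u_2‖ = 3.3639, so e_2 = (0.0469, 0.7823, -0.4068, 0.4694).

Q = [[0.6489, 0.0469], [-0.4867, 0.7823], [-0.4867, -0.4068], [0.3244, 0.4694]], R = [[6.1644, 1.2978], [0.0000, 3.3639]]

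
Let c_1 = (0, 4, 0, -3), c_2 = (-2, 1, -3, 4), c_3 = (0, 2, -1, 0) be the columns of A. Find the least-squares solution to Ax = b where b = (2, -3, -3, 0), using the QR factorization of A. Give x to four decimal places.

x = (-2.0408, -1.1061, 3.7714)

c_1 = (0, 4, 0, -3); ‖c_1‖ = 5.0000, so e_1 = (0.0000, 0.8000, 0.0000, -0.6000).
e_1·c_2 = 0.0000·(-2) + 0.8000·1 + 0.0000·(-3) + (-0.6000)·4 = -1.6000.
u_2 = c_2 + 1.6000·e_1 = (-2.0000, 2.2800, -3.0000, 3.0400).
‖u_2‖ = 5.2383, so e_2 = (-0.3818, 0.4353, -0.5727, 0.5803).
e_1·c_3 = 0.0000·0 + 0.8000·2 + 0.0000·(-1) + (-0.6000)·0 = 1.6000; e_2·c_3 = (-0.3818)·0 + 0.4353·2 + (-0.5727)·(-1) + 0.5803·0 = 1.4432.
u_3 = c_3 − 1.6000·e_1 − 1.4432·e_2 = (0.5510, 0.0918, -0.1735, 0.1224).
‖u_3‖ = 0.5976, so e_3 = (0.9220, 0.1537, -0.2903, 0.2049).
Qᵀb = (-2.4000, -0.3513, 2.2539).
Back-substitute: x_3 = 2.2539/0.5976 = 3.7714.
x_2 = (-0.3513 − 1.4432·3.7714)/5.2383 = -1.1061.
x_1 = (-2.4000 + 1.6000·(-1.1061) − 1.6000·3.7714)/5.0000 = -2.0408.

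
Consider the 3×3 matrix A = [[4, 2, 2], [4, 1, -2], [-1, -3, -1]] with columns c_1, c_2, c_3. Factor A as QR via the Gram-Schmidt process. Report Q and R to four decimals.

e_1 = c_1/‖c_1‖ = (4, 4, -1)/5.7446 = (0.6963, 0.6963, -0.1741).
r_{12} = e_1·c_2 = 2.6112.
u_2 = c_2 − 2.6112·e_1 = (0.1818, -0.8182, -2.5455).
‖u_2‖ = 2.6799, so e_2 = (0.0678, -0.3053, -0.9498).
r_{13} = e_1·c_3 = 0.1741; r_{23} = e_2·c_3 = 1.6961.
u_3 = c_3 − 0.1741·e_1 − 1.6961·e_2 = (1.7637, -1.6034, 0.6414).
‖u_3‖ = 2.4684, so e_3 = (0.7145, -0.6496, 0.2598).

Q = [[0.6963, 0.0678, 0.7145], [0.6963, -0.3053, -0.6496], [-0.1741, -0.9498, 0.2598]], R = [[5.7446, 2.6112, 0.1741], [0.0000, 2.6799, 1.6961], [0.0000, 0.0000, 2.4684]]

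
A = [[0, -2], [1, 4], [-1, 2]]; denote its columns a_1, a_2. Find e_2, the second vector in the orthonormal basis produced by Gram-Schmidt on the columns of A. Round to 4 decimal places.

e_2 = (-0.4264, 0.6396, 0.6396)

a_1 = (0, 1, -1); ‖a_1‖ = 1.4142, so e_1 = (0.0000, 0.7071, -0.7071).
e_1·a_2 = 0.0000·(-2) + 0.7071·4 + (-0.7071)·2 = 1.4142.
u_2 = a_2 − 1.4142·e_1 = (-2.0000, 3.0000, 3.0000).
‖u_2‖ = 4.6904, so e_2 = (-0.4264, 0.6396, 0.6396).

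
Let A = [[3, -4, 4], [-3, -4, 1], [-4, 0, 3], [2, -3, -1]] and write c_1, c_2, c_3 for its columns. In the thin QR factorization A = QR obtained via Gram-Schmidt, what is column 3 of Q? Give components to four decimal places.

c_1 = (3, -3, -4, 2); ‖c_1‖ = 6.1644, so e_1 = (0.4867, -0.4867, -0.6489, 0.3244).
e_1·c_2 = 0.4867·(-4) + (-0.4867)·(-4) + (-0.6489)·0 + 0.3244·(-3) = -0.9733.
u_2 = c_2 + 0.9733·e_1 = (-3.5263, -4.4737, -0.6316, -2.6842).
‖u_2‖ = 6.3287, so e_2 = (-0.5572, -0.7069, -0.0998, -0.4241).
e_1·c_3 = 0.4867·4 + (-0.4867)·1 + (-0.6489)·3 + 0.3244·(-1) = -0.8111; e_2·c_3 = (-0.5572)·4 + (-0.7069)·1 + (-0.0998)·3 + (-0.4241)·(-1) = -2.8109.
u_3 = c_3 + 0.8111·e_1 + 2.8109·e_2 = (2.8285, -1.3817, 2.1932, -1.9290).
‖u_3‖ = 4.2943, so e_3 = (0.6587, -0.3218, 0.5107, -0.4492).

e_3 = (0.6587, -0.3218, 0.5107, -0.4492)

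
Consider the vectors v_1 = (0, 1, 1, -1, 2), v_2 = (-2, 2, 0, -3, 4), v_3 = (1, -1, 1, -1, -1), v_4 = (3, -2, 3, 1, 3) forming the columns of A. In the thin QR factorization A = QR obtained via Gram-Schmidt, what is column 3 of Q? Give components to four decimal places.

e_3 = (0.1501, -0.4169, 0.2501, -0.8004, -0.3168)

v_1 = (0, 1, 1, -1, 2); ‖v_1‖ = 2.6458, so e_1 = (0.0000, 0.3780, 0.3780, -0.3780, 0.7559).
e_1·v_2 = 0.0000·(-2) + 0.3780·2 + 0.3780·0 + (-0.3780)·(-3) + 0.7559·4 = 4.9135.
u_2 = v_2 − 4.9135·e_1 = (-2.0000, 0.1429, -1.8571, -1.1429, 0.2857).
‖u_2‖ = 2.9761, so e_2 = (-0.6720, 0.0480, -0.6240, -0.3840, 0.0960).
e_1·v_3 = 0.0000·1 + 0.3780·(-1) + 0.3780·1 + (-0.3780)·(-1) + 0.7559·(-1) = -0.3780; e_2·v_3 = (-0.6720)·1 + 0.0480·(-1) + (-0.6240)·1 + (-0.3840)·(-1) + 0.0960·(-1) = -1.0560.
u_3 = v_3 + 0.3780·e_1 + 1.0560·e_2 = (0.2903, -0.8065, 0.4839, -1.5484, -0.6129).
‖u_3‖ = 1.9344, so e_3 = (0.1501, -0.4169, 0.2501, -0.8004, -0.3168).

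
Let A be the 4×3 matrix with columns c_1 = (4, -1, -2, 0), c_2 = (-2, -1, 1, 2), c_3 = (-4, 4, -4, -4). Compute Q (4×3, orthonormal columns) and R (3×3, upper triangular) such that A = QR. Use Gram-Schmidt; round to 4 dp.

q_1 = c_1/‖c_1‖ = (4, -1, -2, 0)/4.5826 = (0.8729, -0.2182, -0.4364, 0.0000).
r_{12} = q_1·c_2 = -1.9640.
u_2 = c_2 + 1.9640·q_1 = (-0.2857, -1.4286, 0.1429, 2.0000).
‖u_2‖ = 2.4785, so q_2 = (-0.1153, -0.5764, 0.0576, 0.8069).
r_{13} = q_1·c_3 = -2.6186; r_{23} = q_2·c_3 = -5.3028.
u_3 = c_3 + 2.6186·q_1 + 5.3028·q_2 = (-2.3256, 0.3721, -4.8372, 0.2791).
‖u_3‖ = 5.3873, so q_3 = (-0.4317, 0.0691, -0.8979, 0.0518).

Q = [[0.8729, -0.1153, -0.4317], [-0.2182, -0.5764, 0.0691], [-0.4364, 0.0576, -0.8979], [0.0000, 0.8069, 0.0518]], R = [[4.5826, -1.9640, -2.6186], [0.0000, 2.4785, -5.3028], [0.0000, 0.0000, 5.3873]]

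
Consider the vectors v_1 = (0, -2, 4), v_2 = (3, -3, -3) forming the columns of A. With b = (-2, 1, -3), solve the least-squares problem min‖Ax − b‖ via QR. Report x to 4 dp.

x = (-0.7500, -0.1667)

v_1 = (0, -2, 4); ‖v_1‖ = 4.4721, so e_1 = (0.0000, -0.4472, 0.8944).
e_1·v_2 = 0.0000·3 + (-0.4472)·(-3) + 0.8944·(-3) = -1.3416.
u_2 = v_2 + 1.3416·e_1 = (3.0000, -3.6000, -1.8000).
‖u_2‖ = 5.0200, so e_2 = (0.5976, -0.7171, -0.3586).
Qᵀb = (-3.1305, -0.8367).
Back-substitute: x_2 = -0.8367/5.0200 = -0.1667.
x_1 = (-3.1305 + 1.3416·(-0.1667))/4.4721 = -0.7500.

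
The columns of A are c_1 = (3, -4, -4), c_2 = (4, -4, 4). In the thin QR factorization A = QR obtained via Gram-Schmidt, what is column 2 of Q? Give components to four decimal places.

q_2 = (0.4681, -0.4242, 0.7752)

c_1 = (3, -4, -4); ‖c_1‖ = 6.4031, so q_1 = (0.4685, -0.6247, -0.6247).
q_1·c_2 = 0.4685·4 + (-0.6247)·(-4) + (-0.6247)·4 = 1.8741.
u_2 = c_2 − 1.8741·q_1 = (3.1220, -2.8293, 5.1707).
‖u_2‖ = 6.6699, so q_2 = (0.4681, -0.4242, 0.7752).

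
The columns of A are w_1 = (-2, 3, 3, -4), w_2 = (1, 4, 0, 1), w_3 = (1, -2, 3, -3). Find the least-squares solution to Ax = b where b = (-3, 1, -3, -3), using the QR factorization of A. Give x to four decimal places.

w_1 = (-2, 3, 3, -4); ‖w_1‖ = 6.1644, so q_1 = (-0.3244, 0.4867, 0.4867, -0.6489).
q_1·w_2 = (-0.3244)·1 + 0.4867·4 + 0.4867·0 + (-0.6489)·1 = 0.9733.
u_2 = w_2 − 0.9733·q_1 = (1.3158, 3.5263, -0.4737, 1.6316).
‖u_2‖ = 4.1295, so q_2 = (0.3186, 0.8539, -0.1147, 0.3951).
q_1·w_3 = (-0.3244)·1 + 0.4867·(-2) + 0.4867·3 + (-0.6489)·(-3) = 2.1089; q_2·w_3 = 0.3186·1 + 0.8539·(-2) + (-0.1147)·3 + 0.3951·(-3) = -2.9187.
u_3 = w_3 − 2.1089·q_1 + 2.9187·q_2 = (2.6142, -0.5340, 1.6389, -0.4784).
‖u_3‖ = 3.1676, so q_3 = (0.8253, -0.1686, 0.5174, -0.1510).
Qᵀb = (1.9467, -0.9432, -3.7435).
Back-substitute: x_3 = -3.7435/3.1676 = -1.1818.
x_2 = (-0.9432 + 2.9187·(-1.1818))/4.1295 = -1.0637.
x_1 = (1.9467 − 0.9733·(-1.0637) − 2.1089·(-1.1818))/6.1644 = 0.8880.

x = (0.8880, -1.0637, -1.1818)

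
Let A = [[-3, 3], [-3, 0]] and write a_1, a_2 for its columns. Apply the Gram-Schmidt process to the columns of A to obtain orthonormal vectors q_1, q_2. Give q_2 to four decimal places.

q_1 = a_1/‖a_1‖ = (-3, -3)/4.2426 = (-0.7071, -0.7071).
r_{12} = q_1·a_2 = -2.1213.
u_2 = a_2 + 2.1213·q_1 = (1.5000, -1.5000).
‖u_2‖ = 2.1213, so q_2 = (0.7071, -0.7071).

q_2 = (0.7071, -0.7071)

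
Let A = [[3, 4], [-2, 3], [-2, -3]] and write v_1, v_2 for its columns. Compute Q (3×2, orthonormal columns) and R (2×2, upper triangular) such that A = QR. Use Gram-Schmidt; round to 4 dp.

e_1 = v_1/‖v_1‖ = (3, -2, -2)/4.1231 = (0.7276, -0.4851, -0.4851).
r_{12} = e_1·v_2 = 2.9104.
u_2 = v_2 − 2.9104·e_1 = (1.8824, 4.4118, -1.5882).
‖u_2‖ = 5.0527, so e_2 = (0.3725, 0.8732, -0.3143).

Q = [[0.7276, 0.3725], [-0.4851, 0.8732], [-0.4851, -0.3143]], R = [[4.1231, 2.9104], [0.0000, 5.0527]]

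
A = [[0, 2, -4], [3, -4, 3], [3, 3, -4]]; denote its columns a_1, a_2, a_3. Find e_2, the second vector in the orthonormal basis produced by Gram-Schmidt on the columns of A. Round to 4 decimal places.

a_1 = (0, 3, 3); ‖a_1‖ = 4.2426, so e_1 = (0.0000, 0.7071, 0.7071).
e_1·a_2 = 0.0000·2 + 0.7071·(-4) + 0.7071·3 = -0.7071.
u_2 = a_2 + 0.7071·e_1 = (2.0000, -3.5000, 3.5000).
‖u_2‖ = 5.3385, so e_2 = (0.3746, -0.6556, 0.6556).

e_2 = (0.3746, -0.6556, 0.6556)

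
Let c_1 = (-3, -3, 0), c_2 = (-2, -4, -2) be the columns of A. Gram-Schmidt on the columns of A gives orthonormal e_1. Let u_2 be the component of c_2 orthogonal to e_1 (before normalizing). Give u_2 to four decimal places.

u_2 = (1.0000, -1.0000, -2.0000)

e_1 = c_1/‖c_1‖ = (-3, -3, 0)/4.2426 = (-0.7071, -0.7071, 0.0000).
r_{12} = e_1·c_2 = 4.2426.
u_2 = c_2 − 4.2426·e_1 = (1.0000, -1.0000, -2.0000).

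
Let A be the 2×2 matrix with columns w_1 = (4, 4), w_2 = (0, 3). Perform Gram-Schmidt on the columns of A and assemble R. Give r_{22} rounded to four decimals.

r_{22} = 2.1213

e_1 = w_1/‖w_1‖ = (4, 4)/5.6569 = (0.7071, 0.7071).
r_{12} = e_1·w_2 = 2.1213.
u_2 = w_2 − 2.1213·e_1 = (-1.5000, 1.5000).
r_{22} = ‖u_2‖ = 2.1213.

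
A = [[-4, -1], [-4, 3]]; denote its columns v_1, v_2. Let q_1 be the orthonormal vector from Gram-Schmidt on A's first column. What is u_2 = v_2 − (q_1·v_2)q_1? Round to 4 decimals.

u_2 = (-2.0000, 2.0000)

q_1 = v_1/‖v_1‖ = (-4, -4)/5.6569 = (-0.7071, -0.7071).
r_{12} = q_1·v_2 = -1.4142.
u_2 = v_2 + 1.4142·q_1 = (-2.0000, 2.0000).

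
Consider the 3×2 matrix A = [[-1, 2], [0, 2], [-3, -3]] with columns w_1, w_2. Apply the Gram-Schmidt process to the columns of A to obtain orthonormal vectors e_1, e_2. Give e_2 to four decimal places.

w_1 = (-1, 0, -3); ‖w_1‖ = 3.1623, so e_1 = (-0.3162, 0.0000, -0.9487).
e_1·w_2 = (-0.3162)·2 + 0.0000·2 + (-0.9487)·(-3) = 2.2136.
u_2 = w_2 − 2.2136·e_1 = (2.7000, 2.0000, -0.9000).
‖u_2‖ = 3.4785, so e_2 = (0.7762, 0.5750, -0.2587).

e_2 = (0.7762, 0.5750, -0.2587)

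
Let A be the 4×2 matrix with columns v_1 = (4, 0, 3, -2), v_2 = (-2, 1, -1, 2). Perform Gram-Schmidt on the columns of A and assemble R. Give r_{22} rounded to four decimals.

r_{22} = 1.4971

v_1 = (4, 0, 3, -2); ‖v_1‖ = 5.3852, so e_1 = (0.7428, 0.0000, 0.5571, -0.3714).
e_1·v_2 = 0.7428·(-2) + 0.0000·1 + 0.5571·(-1) + (-0.3714)·2 = -2.7854.
u_2 = v_2 + 2.7854·e_1 = (0.0690, 1.0000, 0.5517, 0.9655).
r_{22} = ‖u_2‖ = 1.4971.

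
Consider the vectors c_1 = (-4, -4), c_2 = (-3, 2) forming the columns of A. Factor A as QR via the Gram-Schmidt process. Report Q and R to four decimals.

Q = [[-0.7071, -0.7071], [-0.7071, 0.7071]], R = [[5.6569, 0.7071], [0.0000, 3.5355]]

c_1 = (-4, -4); ‖c_1‖ = 5.6569, so e_1 = (-0.7071, -0.7071).
e_1·c_2 = (-0.7071)·(-3) + (-0.7071)·2 = 0.7071.
u_2 = c_2 − 0.7071·e_1 = (-2.5000, 2.5000).
‖u_2‖ = 3.5355, so e_2 = (-0.7071, 0.7071).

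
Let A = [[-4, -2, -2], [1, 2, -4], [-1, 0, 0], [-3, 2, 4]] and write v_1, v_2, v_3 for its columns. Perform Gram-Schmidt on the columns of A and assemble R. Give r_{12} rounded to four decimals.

v_1 = (-4, 1, -1, -3); ‖v_1‖ = 5.1962, so q_1 = (-0.7698, 0.1925, -0.1925, -0.5774).
r_{12} = q_1·v_2 = 0.7698.

r_{12} = 0.7698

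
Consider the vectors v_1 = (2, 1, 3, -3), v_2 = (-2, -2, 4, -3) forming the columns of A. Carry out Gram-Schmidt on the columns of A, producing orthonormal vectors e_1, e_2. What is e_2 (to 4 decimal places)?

e_2 = (-0.6858, -0.5504, 0.4241, -0.2166)

v_1 = (2, 1, 3, -3); ‖v_1‖ = 4.7958, so e_1 = (0.4170, 0.2085, 0.6255, -0.6255).
e_1·v_2 = 0.4170·(-2) + 0.2085·(-2) + 0.6255·4 + (-0.6255)·(-3) = 3.1277.
u_2 = v_2 − 3.1277·e_1 = (-3.3043, -2.6522, 2.0435, -1.0435).
‖u_2‖ = 4.8184, so e_2 = (-0.6858, -0.5504, 0.4241, -0.2166).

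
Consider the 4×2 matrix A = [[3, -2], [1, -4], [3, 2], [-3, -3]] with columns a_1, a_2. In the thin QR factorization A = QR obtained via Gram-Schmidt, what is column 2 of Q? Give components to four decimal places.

q_2 = (-0.4475, -0.7374, 0.2584, -0.4349)

a_1 = (3, 1, 3, -3); ‖a_1‖ = 5.2915, so q_1 = (0.5669, 0.1890, 0.5669, -0.5669).
q_1·a_2 = 0.5669·(-2) + 0.1890·(-4) + 0.5669·2 + (-0.5669)·(-3) = 0.9449.
u_2 = a_2 − 0.9449·q_1 = (-2.5357, -4.1786, 1.4643, -2.4643).
‖u_2‖ = 5.6663, so q_2 = (-0.4475, -0.7374, 0.2584, -0.4349).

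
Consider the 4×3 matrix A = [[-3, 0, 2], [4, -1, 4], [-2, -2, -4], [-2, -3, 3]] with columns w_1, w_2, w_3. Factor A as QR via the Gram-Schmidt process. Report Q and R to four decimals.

Q = [[-0.5222, 0.1518, 0.5608], [0.6963, -0.4807, 0.2618], [-0.3482, -0.4554, -0.6911], [-0.3482, -0.7338, 0.3735]], R = [[5.7446, 1.0445, 2.0889], [0.0000, 3.5929, -1.9989], [0.0000, 0.0000, 6.0532]]

w_1 = (-3, 4, -2, -2); ‖w_1‖ = 5.7446, so q_1 = (-0.5222, 0.6963, -0.3482, -0.3482).
q_1·w_2 = (-0.5222)·0 + 0.6963·(-1) + (-0.3482)·(-2) + (-0.3482)·(-3) = 1.0445.
u_2 = w_2 − 1.0445·q_1 = (0.5455, -1.7273, -1.6364, -2.6364).
‖u_2‖ = 3.5929, so q_2 = (0.1518, -0.4807, -0.4554, -0.7338).
q_1·w_3 = (-0.5222)·2 + 0.6963·4 + (-0.3482)·(-4) + (-0.3482)·3 = 2.0889; q_2·w_3 = 0.1518·2 + (-0.4807)·4 + (-0.4554)·(-4) + (-0.7338)·3 = -1.9989.
u_3 = w_3 − 2.0889·q_1 + 1.9989·q_2 = (3.3944, 1.5845, -4.1831, 2.2606).
‖u_3‖ = 6.0532, so q_3 = (0.5608, 0.2618, -0.6911, 0.3735).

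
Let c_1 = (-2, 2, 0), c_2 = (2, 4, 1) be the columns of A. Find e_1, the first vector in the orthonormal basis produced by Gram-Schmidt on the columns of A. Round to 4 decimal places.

e_1 = c_1/‖c_1‖ = (-2, 2, 0)/2.8284 = (-0.7071, 0.7071, 0.0000).

e_1 = (-0.7071, 0.7071, 0.0000)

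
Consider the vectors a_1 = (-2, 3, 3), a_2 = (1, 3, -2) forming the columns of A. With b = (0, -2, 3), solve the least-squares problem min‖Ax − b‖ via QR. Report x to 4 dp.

a_1 = (-2, 3, 3); ‖a_1‖ = 4.6904, so q_1 = (-0.4264, 0.6396, 0.6396).
q_1·a_2 = (-0.4264)·1 + 0.6396·3 + 0.6396·(-2) = 0.2132.
u_2 = a_2 − 0.2132·q_1 = (1.0909, 2.8636, -2.1364).
‖u_2‖ = 3.7356, so q_2 = (0.2920, 0.7666, -0.5719).
Qᵀb = (0.6396, -3.2489).
Back-substitute: x_2 = -3.2489/3.7356 = -0.8697.
x_1 = (0.6396 − 0.2132·(-0.8697))/4.6904 = 0.1759.

x = (0.1759, -0.8697)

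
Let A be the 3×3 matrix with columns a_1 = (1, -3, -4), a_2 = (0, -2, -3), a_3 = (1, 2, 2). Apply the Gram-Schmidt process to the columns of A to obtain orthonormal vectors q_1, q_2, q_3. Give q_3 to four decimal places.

q_3 = (0.2673, 0.8018, -0.5345)

a_1 = (1, -3, -4); ‖a_1‖ = 5.0990, so q_1 = (0.1961, -0.5883, -0.7845).
q_1·a_2 = 0.1961·0 + (-0.5883)·(-2) + (-0.7845)·(-3) = 3.5301.
u_2 = a_2 − 3.5301·q_1 = (-0.6923, 0.0769, -0.2308).
‖u_2‖ = 0.7338, so q_2 = (-0.9435, 0.1048, -0.3145).
q_1·a_3 = 0.1961·1 + (-0.5883)·2 + (-0.7845)·2 = -2.5495; q_2·a_3 = (-0.9435)·1 + 0.1048·2 + (-0.3145)·2 = -1.3628.
u_3 = a_3 + 2.5495·q_1 + 1.3628·q_2 = (0.2143, 0.6429, -0.4286).
‖u_3‖ = 0.8018, so q_3 = (0.2673, 0.8018, -0.5345).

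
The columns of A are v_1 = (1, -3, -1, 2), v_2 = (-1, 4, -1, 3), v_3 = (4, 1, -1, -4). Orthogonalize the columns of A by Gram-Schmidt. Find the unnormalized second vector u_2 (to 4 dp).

q_1 = v_1/‖v_1‖ = (1, -3, -1, 2)/3.8730 = (0.2582, -0.7746, -0.2582, 0.5164).
r_{12} = q_1·v_2 = -1.5492.
u_2 = v_2 + 1.5492·q_1 = (-0.6000, 2.8000, -1.4000, 3.8000).

u_2 = (-0.6000, 2.8000, -1.4000, 3.8000)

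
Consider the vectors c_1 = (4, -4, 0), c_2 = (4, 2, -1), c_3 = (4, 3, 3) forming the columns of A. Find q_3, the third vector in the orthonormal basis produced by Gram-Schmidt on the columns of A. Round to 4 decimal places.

c_1 = (4, -4, 0); ‖c_1‖ = 5.6569, so q_1 = (0.7071, -0.7071, 0.0000).
q_1·c_2 = 0.7071·4 + (-0.7071)·2 + 0.0000·(-1) = 1.4142.
u_2 = c_2 − 1.4142·q_1 = (3.0000, 3.0000, -1.0000).
‖u_2‖ = 4.3589, so q_2 = (0.6882, 0.6882, -0.2294).
q_1·c_3 = 0.7071·4 + (-0.7071)·3 + 0.0000·3 = 0.7071; q_2·c_3 = 0.6882·4 + 0.6882·3 + (-0.2294)·3 = 4.1295.
u_3 = c_3 − 0.7071·q_1 − 4.1295·q_2 = (0.6579, 0.6579, 3.9474).
‖u_3‖ = 4.0555, so q_3 = (0.1622, 0.1622, 0.9733).

q_3 = (0.1622, 0.1622, 0.9733)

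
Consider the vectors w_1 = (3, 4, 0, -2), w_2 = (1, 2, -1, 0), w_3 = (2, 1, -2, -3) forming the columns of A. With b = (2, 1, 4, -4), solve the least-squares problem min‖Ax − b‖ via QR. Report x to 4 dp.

x = (2.1111, -3.7407, -0.1296)

w_1 = (3, 4, 0, -2); ‖w_1‖ = 5.3852, so e_1 = (0.5571, 0.7428, 0.0000, -0.3714).
e_1·w_2 = 0.5571·1 + 0.7428·2 + 0.0000·(-1) + (-0.3714)·0 = 2.0426.
u_2 = w_2 − 2.0426·e_1 = (-0.1379, 0.4828, -1.0000, 0.7586).
‖u_2‖ = 1.3519, so e_2 = (-0.1020, 0.3571, -0.7397, 0.5612).
e_1·w_3 = 0.5571·2 + 0.7428·1 + 0.0000·(-2) + (-0.3714)·(-3) = 2.9711; e_2·w_3 = (-0.1020)·2 + 0.3571·1 + (-0.7397)·(-2) + 0.5612·(-3) = -0.0510.
u_3 = w_3 − 2.9711·e_1 + 0.0510·e_2 = (0.3396, -1.1887, -2.0377, -1.8679).
‖u_3‖ = 3.0282, so e_3 = (0.1122, -0.3925, -0.6729, -0.6168).
Qᵀb = (3.3425, -5.0504, -0.3925).
Back-substitute: x_3 = -0.3925/3.0282 = -0.1296.
x_2 = (-5.0504 + 0.0510·(-0.1296))/1.3519 = -3.7407.
x_1 = (3.3425 − 2.0426·(-3.7407) − 2.9711·(-0.1296))/5.3852 = 2.1111.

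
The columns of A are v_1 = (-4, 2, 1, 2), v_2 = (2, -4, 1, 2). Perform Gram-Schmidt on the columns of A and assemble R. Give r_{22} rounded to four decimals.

r_{22} = 4.4900

v_1 = (-4, 2, 1, 2); ‖v_1‖ = 5.0000, so e_1 = (-0.8000, 0.4000, 0.2000, 0.4000).
e_1·v_2 = (-0.8000)·2 + 0.4000·(-4) + 0.2000·1 + 0.4000·2 = -2.2000.
u_2 = v_2 + 2.2000·e_1 = (0.2400, -3.1200, 1.4400, 2.8800).
r_{22} = ‖u_2‖ = 4.4900.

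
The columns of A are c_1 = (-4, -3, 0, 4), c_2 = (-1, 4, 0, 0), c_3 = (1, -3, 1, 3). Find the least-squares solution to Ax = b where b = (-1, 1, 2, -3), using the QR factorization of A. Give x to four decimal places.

x = (-0.0347, -0.2391, -0.6759)

c_1 = (-4, -3, 0, 4); ‖c_1‖ = 6.4031, so q_1 = (-0.6247, -0.4685, 0.0000, 0.6247).
q_1·c_2 = (-0.6247)·(-1) + (-0.4685)·4 + 0.0000·0 + 0.6247·0 = -1.2494.
u_2 = c_2 + 1.2494·q_1 = (-1.7805, 3.4146, 0.0000, 0.7805).
‖u_2‖ = 3.9293, so q_2 = (-0.4531, 0.8690, 0.0000, 0.1986).
q_1·c_3 = (-0.6247)·1 + (-0.4685)·(-3) + 0.0000·1 + 0.6247·3 = 2.6550; q_2·c_3 = (-0.4531)·1 + 0.8690·(-3) + 0.0000·1 + 0.1986·3 = -2.4643.
u_3 = c_3 − 2.6550·q_1 + 2.4643·q_2 = (1.5419, 0.3855, 1.0000, 1.8310).
‖u_3‖ = 2.6227, so q_3 = (0.5879, 0.1470, 0.3813, 0.6981).
Qᵀb = (-1.7179, 0.7263, -1.7727).
Back-substitute: x_3 = -1.7727/2.6227 = -0.6759.
x_2 = (0.7263 + 2.4643·(-0.6759))/3.9293 = -0.2391.
x_1 = (-1.7179 + 1.2494·(-0.2391) − 2.6550·(-0.6759))/6.4031 = -0.0347.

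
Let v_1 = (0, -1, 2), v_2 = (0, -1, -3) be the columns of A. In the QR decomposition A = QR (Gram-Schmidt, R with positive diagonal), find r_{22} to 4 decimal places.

r_{22} = 2.2361

q_1 = v_1/‖v_1‖ = (0, -1, 2)/2.2361 = (0.0000, -0.4472, 0.8944).
r_{12} = q_1·v_2 = -2.2361.
u_2 = v_2 + 2.2361·q_1 = (0.0000, -2.0000, -1.0000).
r_{22} = ‖u_2‖ = 2.2361.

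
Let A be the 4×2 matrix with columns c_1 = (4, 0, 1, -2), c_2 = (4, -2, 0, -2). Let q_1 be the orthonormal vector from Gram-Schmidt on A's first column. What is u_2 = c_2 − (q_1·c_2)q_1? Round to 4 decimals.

u_2 = (0.1905, -2.0000, -0.9524, -0.0952)

c_1 = (4, 0, 1, -2); ‖c_1‖ = 4.5826, so q_1 = (0.8729, 0.0000, 0.2182, -0.4364).
q_1·c_2 = 0.8729·4 + 0.0000·(-2) + 0.2182·0 + (-0.4364)·(-2) = 4.3644.
u_2 = c_2 − 4.3644·q_1 = (0.1905, -2.0000, -0.9524, -0.0952).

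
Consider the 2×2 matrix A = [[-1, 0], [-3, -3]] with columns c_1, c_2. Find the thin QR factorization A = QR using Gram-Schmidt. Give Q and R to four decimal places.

c_1 = (-1, -3); ‖c_1‖ = 3.1623, so e_1 = (-0.3162, -0.9487).
e_1·c_2 = (-0.3162)·0 + (-0.9487)·(-3) = 2.8460.
u_2 = c_2 − 2.8460·e_1 = (0.9000, -0.3000).
‖u_2‖ = 0.9487, so e_2 = (0.9487, -0.3162).

Q = [[-0.3162, 0.9487], [-0.9487, -0.3162]], R = [[3.1623, 2.8460], [0.0000, 0.9487]]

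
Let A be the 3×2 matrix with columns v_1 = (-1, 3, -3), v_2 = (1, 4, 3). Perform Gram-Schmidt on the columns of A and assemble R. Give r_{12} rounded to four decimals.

v_1 = (-1, 3, -3); ‖v_1‖ = 4.3589, so e_1 = (-0.2294, 0.6882, -0.6882).
r_{12} = e_1·v_2 = 0.4588.

r_{12} = 0.4588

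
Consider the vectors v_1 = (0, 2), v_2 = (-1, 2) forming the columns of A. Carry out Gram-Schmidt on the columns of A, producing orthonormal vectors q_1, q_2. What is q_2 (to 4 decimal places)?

q_2 = (-1.0000, 0.0000)

v_1 = (0, 2); ‖v_1‖ = 2.0000, so q_1 = (0.0000, 1.0000).
q_1·v_2 = 0.0000·(-1) + 1.0000·2 = 2.0000.
u_2 = v_2 − 2.0000·q_1 = (-1.0000, 0.0000).
‖u_2‖ = 1.0000, so q_2 = (-1.0000, 0.0000).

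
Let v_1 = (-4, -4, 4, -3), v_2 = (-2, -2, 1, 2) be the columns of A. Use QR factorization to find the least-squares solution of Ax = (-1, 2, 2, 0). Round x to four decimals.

x = (0.0954, -0.1028)

v_1 = (-4, -4, 4, -3); ‖v_1‖ = 7.5498, so e_1 = (-0.5298, -0.5298, 0.5298, -0.3974).
e_1·v_2 = (-0.5298)·(-2) + (-0.5298)·(-2) + 0.5298·1 + (-0.3974)·2 = 1.8543.
u_2 = v_2 − 1.8543·e_1 = (-1.0175, -1.0175, 0.0175, 2.7368).
‖u_2‖ = 3.0922, so e_2 = (-0.3291, -0.3291, 0.0057, 0.8851).
Qᵀb = (0.5298, -0.3177).
Back-substitute: x_2 = -0.3177/3.0922 = -0.1028.
x_1 = (0.5298 − 1.8543·(-0.1028))/7.5498 = 0.0954.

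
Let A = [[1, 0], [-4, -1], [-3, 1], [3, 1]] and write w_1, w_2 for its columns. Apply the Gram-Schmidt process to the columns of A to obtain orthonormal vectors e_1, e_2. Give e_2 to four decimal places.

e_2 = (-0.0717, -0.3404, 0.8421, 0.4121)

w_1 = (1, -4, -3, 3); ‖w_1‖ = 5.9161, so e_1 = (0.1690, -0.6761, -0.5071, 0.5071).
e_1·w_2 = 0.1690·0 + (-0.6761)·(-1) + (-0.5071)·1 + 0.5071·1 = 0.6761.
u_2 = w_2 − 0.6761·e_1 = (-0.1143, -0.5429, 1.3429, 0.6571).
‖u_2‖ = 1.5946, so e_2 = (-0.0717, -0.3404, 0.8421, 0.4121).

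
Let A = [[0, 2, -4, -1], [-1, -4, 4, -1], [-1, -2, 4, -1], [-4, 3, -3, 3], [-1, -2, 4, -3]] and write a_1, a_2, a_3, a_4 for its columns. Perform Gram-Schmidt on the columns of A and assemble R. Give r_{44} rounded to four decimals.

r_{44} = 3.1128

a_1 = (0, -1, -1, -4, -1); ‖a_1‖ = 4.3589, so e_1 = (0.0000, -0.2294, -0.2294, -0.9177, -0.2294).
e_1·a_2 = 0.0000·2 + (-0.2294)·(-4) + (-0.2294)·(-2) + (-0.9177)·3 + (-0.2294)·(-2) = -0.9177.
u_2 = a_2 + 0.9177·e_1 = (2.0000, -4.2105, -2.2105, 2.1579, -2.2105).
‖u_2‖ = 6.0131, so e_2 = (0.3326, -0.7002, -0.3676, 0.3589, -0.3676).
e_1·a_3 = 0.0000·(-4) + (-0.2294)·4 + (-0.2294)·4 + (-0.9177)·(-3) + (-0.2294)·4 = 0.0000; e_2·a_3 = 0.3326·(-4) + (-0.7002)·4 + (-0.3676)·4 + 0.3589·(-3) + (-0.3676)·4 = -8.1488.
u_3 = a_3 + 0.0000·e_1 + 8.1488·e_2 = (-1.2897, -1.7060, 1.0044, -0.0757, 1.0044).
‖u_3‖ = 2.5684, so e_3 = (-0.5021, -0.6642, 0.3910, -0.0295, 0.3910).
e_1·a_4 = 0.0000·(-1) + (-0.2294)·(-1) + (-0.2294)·(-1) + (-0.9177)·3 + (-0.2294)·(-3) = -1.6059; e_2·a_4 = 0.3326·(-1) + (-0.7002)·(-1) + (-0.3676)·(-1) + 0.3589·3 + (-0.3676)·(-3) = 2.9147; e_3·a_4 = (-0.5021)·(-1) + (-0.6642)·(-1) + 0.3910·(-1) + (-0.0295)·3 + 0.3910·(-3) = -0.4863.
u_4 = a_4 + 1.6059·e_1 − 2.9147·e_2 + 0.4863·e_3 = (-2.2136, 0.3495, -0.1068, 0.4660, -2.1068).
r_{44} = ‖u_4‖ = 3.1128.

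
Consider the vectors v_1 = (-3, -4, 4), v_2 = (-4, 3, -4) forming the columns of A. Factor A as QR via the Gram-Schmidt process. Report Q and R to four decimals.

v_1 = (-3, -4, 4); ‖v_1‖ = 6.4031, so q_1 = (-0.4685, -0.6247, 0.6247).
q_1·v_2 = (-0.4685)·(-4) + (-0.6247)·3 + 0.6247·(-4) = -2.4988.
u_2 = v_2 + 2.4988·q_1 = (-5.1707, 1.4390, -2.4390).
‖u_2‖ = 5.8954, so q_2 = (-0.8771, 0.2441, -0.4137).

Q = [[-0.4685, -0.8771], [-0.6247, 0.2441], [0.6247, -0.4137]], R = [[6.4031, -2.4988], [0.0000, 5.8954]]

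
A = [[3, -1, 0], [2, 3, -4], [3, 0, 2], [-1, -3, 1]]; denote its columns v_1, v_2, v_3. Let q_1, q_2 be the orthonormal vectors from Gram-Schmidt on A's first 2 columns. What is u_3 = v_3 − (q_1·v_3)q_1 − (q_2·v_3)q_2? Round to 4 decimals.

v_1 = (3, 2, 3, -1); ‖v_1‖ = 4.7958, so q_1 = (0.6255, 0.4170, 0.6255, -0.2085).
q_1·v_2 = 0.6255·(-1) + 0.4170·3 + 0.6255·0 + (-0.2085)·(-3) = 1.2511.
u_2 = v_2 − 1.2511·q_1 = (-1.7826, 2.4783, -0.7826, -2.7391).
‖u_2‖ = 4.1755, so q_2 = (-0.4269, 0.5935, -0.1874, -0.6560).
q_1·v_3 = 0.6255·0 + 0.4170·(-4) + 0.6255·2 + (-0.2085)·1 = -0.6255; q_2·v_3 = (-0.4269)·0 + 0.5935·(-4) + (-0.1874)·2 + (-0.6560)·1 = -3.4050.
u_3 = v_3 + 0.6255·q_1 + 3.4050·q_2 = (-1.0623, -1.7182, 1.7531, -1.3641).

u_3 = (-1.0623, -1.7182, 1.7531, -1.3641)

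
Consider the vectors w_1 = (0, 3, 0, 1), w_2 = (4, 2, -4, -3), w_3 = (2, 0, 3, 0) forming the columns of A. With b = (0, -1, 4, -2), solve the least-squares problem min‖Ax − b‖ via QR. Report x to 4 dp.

w_1 = (0, 3, 0, 1); ‖w_1‖ = 3.1623, so q_1 = (0.0000, 0.9487, 0.0000, 0.3162).
q_1·w_2 = 0.0000·4 + 0.9487·2 + 0.0000·(-4) + 0.3162·(-3) = 0.9487.
u_2 = w_2 − 0.9487·q_1 = (4.0000, 1.1000, -4.0000, -3.3000).
‖u_2‖ = 6.6408, so q_2 = (0.6023, 0.1656, -0.6023, -0.4969).
q_1·w_3 = 0.0000·2 + 0.9487·0 + 0.0000·3 + 0.3162·0 = 0.0000; q_2·w_3 = 0.6023·2 + 0.1656·0 + (-0.6023)·3 + (-0.4969)·0 = -0.6023.
u_3 = w_3 + 0.0000·q_1 + 0.6023·q_2 = (2.3628, 0.0998, 2.6372, -0.2993).
‖u_3‖ = 3.5549, so q_3 = (0.6647, 0.0281, 0.7418, -0.0842).
Qᵀb = (-1.5811, -1.5811, 3.1077).
Back-substitute: x_3 = 3.1077/3.5549 = 0.8742.
x_2 = (-1.5811 + 0.6023·0.8742)/6.6408 = -0.1588.
x_1 = (-1.5811 − 0.9487·(-0.1588) + 0.0000·0.8742)/3.1623 = -0.4524.

x = (-0.4524, -0.1588, 0.8742)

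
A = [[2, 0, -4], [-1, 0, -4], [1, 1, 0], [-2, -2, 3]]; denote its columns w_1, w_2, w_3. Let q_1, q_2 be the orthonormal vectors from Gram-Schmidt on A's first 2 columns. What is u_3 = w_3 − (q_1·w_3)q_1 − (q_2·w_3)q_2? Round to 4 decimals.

u_3 = (-2.4000, -4.8000, 1.2000, 0.6000)

q_1 = w_1/‖w_1‖ = (2, -1, 1, -2)/3.1623 = (0.6325, -0.3162, 0.3162, -0.6325).
r_{12} = q_1·w_2 = 1.5811.
u_2 = w_2 − 1.5811·q_1 = (-1.0000, 0.5000, 0.5000, -1.0000).
‖u_2‖ = 1.5811, so q_2 = (-0.6325, 0.3162, 0.3162, -0.6325).
r_{13} = q_1·w_3 = -3.1623; r_{23} = q_2·w_3 = -0.6325.
u_3 = w_3 + 3.1623·q_1 + 0.6325·q_2 = (-2.4000, -4.8000, 1.2000, 0.6000).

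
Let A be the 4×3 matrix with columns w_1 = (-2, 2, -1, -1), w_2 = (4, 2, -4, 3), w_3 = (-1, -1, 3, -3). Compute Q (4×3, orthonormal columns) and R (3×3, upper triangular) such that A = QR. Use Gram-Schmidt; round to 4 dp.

w_1 = (-2, 2, -1, -1); ‖w_1‖ = 3.1623, so q_1 = (-0.6325, 0.6325, -0.3162, -0.3162).
q_1·w_2 = (-0.6325)·4 + 0.6325·2 + (-0.3162)·(-4) + (-0.3162)·3 = -0.9487.
u_2 = w_2 + 0.9487·q_1 = (3.4000, 2.6000, -4.3000, 2.7000).
‖u_2‖ = 6.6408, so q_2 = (0.5120, 0.3915, -0.6475, 0.4066).
q_1·w_3 = (-0.6325)·(-1) + 0.6325·(-1) + (-0.3162)·3 + (-0.3162)·(-3) = 0.0000; q_2·w_3 = 0.5120·(-1) + 0.3915·(-1) + (-0.6475)·3 + 0.4066·(-3) = -4.0658.
u_3 = w_3 − 0.0000·q_1 + 4.0658·q_2 = (1.0816, 0.5918, 0.3673, -1.3469).
‖u_3‖ = 1.8626, so q_3 = (0.5807, 0.3177, 0.1972, -0.7231).

Q = [[-0.6325, 0.5120, 0.5807], [0.6325, 0.3915, 0.3177], [-0.3162, -0.6475, 0.1972], [-0.3162, 0.4066, -0.7231]], R = [[3.1623, -0.9487, 0.0000], [0.0000, 6.6408, -4.0658], [0.0000, 0.0000, 1.8626]]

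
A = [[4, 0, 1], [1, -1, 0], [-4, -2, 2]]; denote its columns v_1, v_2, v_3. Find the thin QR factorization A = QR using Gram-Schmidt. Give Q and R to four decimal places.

Q = [[0.6963, -0.4526, 0.5571], [0.1741, -0.6465, -0.7428], [-0.6963, -0.6142, 0.3714]], R = [[5.7446, 1.2185, -0.6963], [0.0000, 1.8749, -1.6809], [0.0000, 0.0000, 1.2999]]

e_1 = v_1/‖v_1‖ = (4, 1, -4)/5.7446 = (0.6963, 0.1741, -0.6963).
r_{12} = e_1·v_2 = 1.2185.
u_2 = v_2 − 1.2185·e_1 = (-0.8485, -1.2121, -1.1515).
‖u_2‖ = 1.8749, so e_2 = (-0.4526, -0.6465, -0.6142).
r_{13} = e_1·v_3 = -0.6963; r_{23} = e_2·v_3 = -1.6809.
u_3 = v_3 + 0.6963·e_1 + 1.6809·e_2 = (0.7241, -0.9655, 0.4828).
‖u_3‖ = 1.2999, so e_3 = (0.5571, -0.7428, 0.3714).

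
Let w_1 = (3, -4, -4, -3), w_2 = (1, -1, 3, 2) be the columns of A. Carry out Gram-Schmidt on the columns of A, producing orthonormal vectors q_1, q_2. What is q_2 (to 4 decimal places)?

q_2 = (0.4680, -0.5301, 0.5977, 0.3778)

w_1 = (3, -4, -4, -3); ‖w_1‖ = 7.0711, so q_1 = (0.4243, -0.5657, -0.5657, -0.4243).
q_1·w_2 = 0.4243·1 + (-0.5657)·(-1) + (-0.5657)·3 + (-0.4243)·2 = -1.5556.
u_2 = w_2 + 1.5556·q_1 = (1.6600, -1.8800, 2.1200, 1.3400).
‖u_2‖ = 3.5468, so q_2 = (0.4680, -0.5301, 0.5977, 0.3778).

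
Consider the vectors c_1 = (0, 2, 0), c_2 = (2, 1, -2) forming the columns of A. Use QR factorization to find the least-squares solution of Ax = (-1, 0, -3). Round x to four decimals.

c_1 = (0, 2, 0); ‖c_1‖ = 2.0000, so q_1 = (0.0000, 1.0000, 0.0000).
q_1·c_2 = 0.0000·2 + 1.0000·1 + 0.0000·(-2) = 1.0000.
u_2 = c_2 − 1.0000·q_1 = (2.0000, 0.0000, -2.0000).
‖u_2‖ = 2.8284, so q_2 = (0.7071, 0.0000, -0.7071).
Qᵀb = (0.0000, 1.4142).
Back-substitute: x_2 = 1.4142/2.8284 = 0.5000.
x_1 = (0.0000 − 1.0000·0.5000)/2.0000 = -0.2500.

x = (-0.2500, 0.5000)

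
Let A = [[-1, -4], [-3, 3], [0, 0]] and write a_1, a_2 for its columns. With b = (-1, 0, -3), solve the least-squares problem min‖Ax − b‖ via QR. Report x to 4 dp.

a_1 = (-1, -3, 0); ‖a_1‖ = 3.1623, so e_1 = (-0.3162, -0.9487, 0.0000).
e_1·a_2 = (-0.3162)·(-4) + (-0.9487)·3 + 0.0000·0 = -1.5811.
u_2 = a_2 + 1.5811·e_1 = (-4.5000, 1.5000, 0.0000).
‖u_2‖ = 4.7434, so e_2 = (-0.9487, 0.3162, 0.0000).
Qᵀb = (0.3162, 0.9487).
Back-substitute: x_2 = 0.9487/4.7434 = 0.2000.
x_1 = (0.3162 + 1.5811·0.2000)/3.1623 = 0.2000.

x = (0.2000, 0.2000)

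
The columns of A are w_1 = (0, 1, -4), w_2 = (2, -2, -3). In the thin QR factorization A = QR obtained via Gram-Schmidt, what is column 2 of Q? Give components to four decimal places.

e_2 = (0.5998, -0.7762, -0.1941)

w_1 = (0, 1, -4); ‖w_1‖ = 4.1231, so e_1 = (0.0000, 0.2425, -0.9701).
e_1·w_2 = 0.0000·2 + 0.2425·(-2) + (-0.9701)·(-3) = 2.4254.
u_2 = w_2 − 2.4254·e_1 = (2.0000, -2.5882, -0.6471).
‖u_2‖ = 3.3343, so e_2 = (0.5998, -0.7762, -0.1941).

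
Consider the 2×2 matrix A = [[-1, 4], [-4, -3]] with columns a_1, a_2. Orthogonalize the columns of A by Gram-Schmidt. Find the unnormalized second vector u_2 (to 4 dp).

e_1 = a_1/‖a_1‖ = (-1, -4)/4.1231 = (-0.2425, -0.9701).
r_{12} = e_1·a_2 = 1.9403.
u_2 = a_2 − 1.9403·e_1 = (4.4706, -1.1176).

u_2 = (4.4706, -1.1176)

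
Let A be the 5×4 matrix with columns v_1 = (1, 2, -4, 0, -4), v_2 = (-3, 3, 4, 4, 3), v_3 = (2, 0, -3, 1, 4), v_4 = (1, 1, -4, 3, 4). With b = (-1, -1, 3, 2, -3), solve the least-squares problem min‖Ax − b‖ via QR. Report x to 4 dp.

x = (-0.4043, -0.1957, -1.9220, 1.0745)

v_1 = (1, 2, -4, 0, -4); ‖v_1‖ = 6.0828, so e_1 = (0.1644, 0.3288, -0.6576, 0.0000, -0.6576).
e_1·v_2 = 0.1644·(-3) + 0.3288·3 + (-0.6576)·4 + 0.0000·4 + (-0.6576)·3 = -4.1100.
u_2 = v_2 + 4.1100·e_1 = (-2.3243, 4.3514, 1.2973, 4.0000, 0.2973).
‖u_2‖ = 6.4891, so e_2 = (-0.3582, 0.6706, 0.1999, 0.6164, 0.0458).
e_1·v_3 = 0.1644·2 + 0.3288·0 + (-0.6576)·(-3) + 0.0000·1 + (-0.6576)·4 = -0.3288; e_2·v_3 = (-0.3582)·2 + 0.6706·0 + 0.1999·(-3) + 0.6164·1 + 0.0458·4 = -0.5165.
u_3 = v_3 + 0.3288·e_1 + 0.5165·e_2 = (1.8691, 0.4544, -3.1130, 1.3184, 3.8074).
‖u_3‖ = 5.4429, so e_3 = (0.3434, 0.0835, -0.5719, 0.2422, 0.6995).
e_1·v_4 = 0.1644·1 + 0.3288·1 + (-0.6576)·(-4) + 0.0000·3 + (-0.6576)·4 = 0.4932; e_2·v_4 = (-0.3582)·1 + 0.6706·1 + 0.1999·(-4) + 0.6164·3 + 0.0458·4 = 1.5452; e_3·v_4 = 0.3434·1 + 0.0835·1 + (-0.5719)·(-4) + 0.2422·3 + 0.6995·4 = 6.2394.
u_4 = v_4 − 0.4932·e_1 − 1.5452·e_2 − 6.2394·e_3 = (-0.6702, -0.7193, -0.4161, 0.5362, -0.1111).
‖u_4‖ = 1.1998, so e_4 = (-0.5586, -0.5995, -0.3468, 0.4469, -0.0926).
Qᵀb = (-0.4932, 1.3828, -3.7568, 1.2892).
Back-substitute: x_4 = 1.2892/1.1998 = 1.0745.
x_3 = (-3.7568 − 6.2394·1.0745)/5.4429 = -1.9220.
x_2 = (1.3828 + 0.5165·(-1.9220) − 1.5452·1.0745)/6.4891 = -0.1957.
x_1 = (-0.4932 + 4.1100·(-0.1957) + 0.3288·(-1.9220) − 0.4932·1.0745)/6.0828 = -0.4043.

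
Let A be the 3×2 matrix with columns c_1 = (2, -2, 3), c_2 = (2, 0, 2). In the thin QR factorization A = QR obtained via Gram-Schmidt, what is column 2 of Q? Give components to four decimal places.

e_2 = (0.5659, 0.8085, 0.1617)

e_1 = c_1/‖c_1‖ = (2, -2, 3)/4.1231 = (0.4851, -0.4851, 0.7276).
r_{12} = e_1·c_2 = 2.4254.
u_2 = c_2 − 2.4254·e_1 = (0.8235, 1.1765, 0.2353).
‖u_2‖ = 1.4552, so e_2 = (0.5659, 0.8085, 0.1617).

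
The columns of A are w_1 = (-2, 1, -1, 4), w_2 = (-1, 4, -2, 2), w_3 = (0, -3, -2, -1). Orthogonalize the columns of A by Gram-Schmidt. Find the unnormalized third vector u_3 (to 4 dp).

e_1 = w_1/‖w_1‖ = (-2, 1, -1, 4)/4.6904 = (-0.4264, 0.2132, -0.2132, 0.8528).
r_{12} = e_1·w_2 = 3.4112.
u_2 = w_2 − 3.4112·e_1 = (0.4545, 3.2727, -1.2727, -0.9091).
‖u_2‖ = 3.6556, so e_2 = (0.1243, 0.8953, -0.3482, -0.2487).
r_{13} = e_1·w_3 = -1.0660; r_{23} = e_2·w_3 = -1.7408.
u_3 = w_3 + 1.0660·e_1 + 1.7408·e_2 = (-0.2381, -1.2143, -2.8333, -0.5238).

u_3 = (-0.2381, -1.2143, -2.8333, -0.5238)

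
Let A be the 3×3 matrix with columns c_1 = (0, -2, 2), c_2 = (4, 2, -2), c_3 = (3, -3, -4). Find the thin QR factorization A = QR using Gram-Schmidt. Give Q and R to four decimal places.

Q = [[0.0000, 1.0000, 0.0000], [-0.7071, 0.0000, -0.7071], [0.7071, 0.0000, -0.7071]], R = [[2.8284, -2.8284, -0.7071], [0.0000, 4.0000, 3.0000], [0.0000, 0.0000, 4.9497]]

c_1 = (0, -2, 2); ‖c_1‖ = 2.8284, so q_1 = (0.0000, -0.7071, 0.7071).
q_1·c_2 = 0.0000·4 + (-0.7071)·2 + 0.7071·(-2) = -2.8284.
u_2 = c_2 + 2.8284·q_1 = (4.0000, 0.0000, 0.0000).
‖u_2‖ = 4.0000, so q_2 = (1.0000, 0.0000, 0.0000).
q_1·c_3 = 0.0000·3 + (-0.7071)·(-3) + 0.7071·(-4) = -0.7071; q_2·c_3 = 1.0000·3 + 0.0000·(-3) + (0.0000)·(-4) = 3.0000.
u_3 = c_3 + 0.7071·q_1 − 3.0000·q_2 = (0.0000, -3.5000, -3.5000).
‖u_3‖ = 4.9497, so q_3 = (0.0000, -0.7071, -0.7071).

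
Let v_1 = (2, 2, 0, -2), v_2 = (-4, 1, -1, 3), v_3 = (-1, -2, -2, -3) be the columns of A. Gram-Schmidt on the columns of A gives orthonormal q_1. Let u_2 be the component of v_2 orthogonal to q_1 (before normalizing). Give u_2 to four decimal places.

v_1 = (2, 2, 0, -2); ‖v_1‖ = 3.4641, so q_1 = (0.5774, 0.5774, 0.0000, -0.5774).
q_1·v_2 = 0.5774·(-4) + 0.5774·1 + 0.0000·(-1) + (-0.5774)·3 = -3.4641.
u_2 = v_2 + 3.4641·q_1 = (-2.0000, 3.0000, -1.0000, 1.0000).

u_2 = (-2.0000, 3.0000, -1.0000, 1.0000)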